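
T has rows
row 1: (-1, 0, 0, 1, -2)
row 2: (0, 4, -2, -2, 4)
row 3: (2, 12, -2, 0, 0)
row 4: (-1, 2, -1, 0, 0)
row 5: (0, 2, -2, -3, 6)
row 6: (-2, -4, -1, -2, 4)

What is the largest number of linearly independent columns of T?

Row reduce to echelon form.
R3 ← R3 + (2)·R1: [0, 12, -2, 2, -4]
R4 ← R4 − R1: [0, 2, -1, -1, 2]
R6 ← R6 − (2)·R1: [0, -4, -1, -4, 8]
R3 ← R3 − (3)·R2: [0, 0, 4, 8, -16]
R4 ← R4 − (1/2)·R2: [0, 0, 0, 0, 0]
R5 ← R5 − (1/2)·R2: [0, 0, -1, -2, 4]
R6 ← R6 + R2: [0, 0, -3, -6, 12]
R5 ← R5 + (1/4)·R3: [0, 0, 0, 0, 0]
R6 ← R6 + (3/4)·R3: [0, 0, 0, 0, 0]
Echelon form has 3 nonzero rows, so rank(T) = 3.
The rank gives the maximum number of linearly independent columns: 3.

3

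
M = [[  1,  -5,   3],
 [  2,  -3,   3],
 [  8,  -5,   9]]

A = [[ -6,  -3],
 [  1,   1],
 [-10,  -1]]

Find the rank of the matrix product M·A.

First compute MA:
[[-41, -11],
 [-45, -12],
 [-143, -38]]
Now row reduce the product.
R2 ← R2 − (45/41)·R1: [0, 3/41]
R3 ← R3 − (143/41)·R1: [0, 15/41]
R3 ← R3 − (5)·R2: [0, 0]
2 nonzero rows, so rank(MA) = 2.

2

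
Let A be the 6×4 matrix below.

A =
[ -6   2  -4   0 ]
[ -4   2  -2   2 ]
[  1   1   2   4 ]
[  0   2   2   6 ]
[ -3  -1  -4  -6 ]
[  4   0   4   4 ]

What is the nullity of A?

2

Row reduce to echelon form.
R2 ← R2 − (2/3)·R1: [0, 2/3, 2/3, 2]
R3 ← R3 + (1/6)·R1: [0, 4/3, 4/3, 4]
R5 ← R5 − (1/2)·R1: [0, -2, -2, -6]
R6 ← R6 + (2/3)·R1: [0, 4/3, 4/3, 4]
R3 ← R3 − (2)·R2: [0, 0, 0, 0]
R4 ← R4 − (3)·R2: [0, 0, 0, 0]
R5 ← R5 + (3)·R2: [0, 0, 0, 0]
R6 ← R6 − (2)·R2: [0, 0, 0, 0]
2 nonzero rows, so rank(A) = 2.
A has 4 columns; by rank–nullity, nullity = 4 − 2 = 2.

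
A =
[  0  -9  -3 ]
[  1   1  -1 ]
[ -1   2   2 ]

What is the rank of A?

2

Row reduce to echelon form.
Swap R1 ↔ R2
R3 ← R3 + R1: [0, 3, 1]
R3 ← R3 + (1/3)·R2: [0, 0, 0]
Echelon form has 2 nonzero rows, so rank(A) = 2.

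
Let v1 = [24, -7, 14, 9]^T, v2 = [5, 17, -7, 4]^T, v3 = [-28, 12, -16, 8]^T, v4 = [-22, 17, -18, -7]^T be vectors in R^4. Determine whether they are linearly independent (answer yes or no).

yes

Form the matrix with these vectors as rows and row reduce.
R2 ← R2 − (5/24)·R1: [0, 443/24, -119/12, 17/8]
R3 ← R3 + (7/6)·R1: [0, 23/6, 1/3, 37/2]
R4 ← R4 + (11/12)·R1: [0, 127/12, -31/6, 5/4]
R3 ← R3 − (92/443)·R2: [0, 0, 1060/443, 8000/443]
R4 ← R4 − (254/443)·R2: [0, 0, 230/443, 14/443]
R4 ← R4 − (23/106)·R3: [0, 0, 0, -206/53]
4 nonzero rows, so the 4 vectors span a space of dimension 4.
Since 4 = 4, the vectors are linearly independent.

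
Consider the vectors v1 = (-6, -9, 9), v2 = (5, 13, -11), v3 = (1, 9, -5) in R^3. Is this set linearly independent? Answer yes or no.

Form the matrix with these vectors as rows and row reduce.
R2 ← R2 + (5/6)·R1: [0, 11/2, -7/2]
R3 ← R3 + (1/6)·R1: [0, 15/2, -7/2]
R3 ← R3 − (15/11)·R2: [0, 0, 14/11]
3 nonzero rows, so the 3 vectors span a space of dimension 3.
Since 3 = 3, the vectors are linearly independent.

yes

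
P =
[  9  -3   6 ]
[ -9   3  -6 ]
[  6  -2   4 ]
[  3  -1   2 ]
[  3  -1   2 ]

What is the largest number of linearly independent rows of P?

1

Row reduce to echelon form.
R2 ← R2 + R1: [0, 0, 0]
R3 ← R3 − (2/3)·R1: [0, 0, 0]
R4 ← R4 − (1/3)·R1: [0, 0, 0]
R5 ← R5 − (1/3)·R1: [0, 0, 0]
Echelon form has 1 nonzero row, so rank(P) = 1.
The rank gives the maximum number of linearly independent rows: 1.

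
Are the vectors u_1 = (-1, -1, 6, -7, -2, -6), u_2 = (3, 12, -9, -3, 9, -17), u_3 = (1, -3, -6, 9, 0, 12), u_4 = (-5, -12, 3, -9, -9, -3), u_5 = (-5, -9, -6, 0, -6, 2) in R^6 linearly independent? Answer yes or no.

Form the matrix with these vectors as rows and row reduce.
R2 ← R2 + (3)·R1: [0, 9, 9, -24, 3, -35]
R3 ← R3 + R1: [0, -4, 0, 2, -2, 6]
R4 ← R4 − (5)·R1: [0, -7, -27, 26, 1, 27]
R5 ← R5 − (5)·R1: [0, -4, -36, 35, 4, 32]
R3 ← R3 + (4/9)·R2: [0, 0, 4, -26/3, -2/3, -86/9]
R4 ← R4 + (7/9)·R2: [0, 0, -20, 22/3, 10/3, -2/9]
R5 ← R5 + (4/9)·R2: [0, 0, -32, 73/3, 16/3, 148/9]
R4 ← R4 + (5)·R3: [0, 0, 0, -36, 0, -48]
R5 ← R5 + (8)·R3: [0, 0, 0, -45, 0, -60]
R5 ← R5 − (5/4)·R4: [0, 0, 0, 0, 0, 0]
4 nonzero rows, so the 5 vectors span a space of dimension 4.
Since 4 < 5, the vectors are linearly dependent.

no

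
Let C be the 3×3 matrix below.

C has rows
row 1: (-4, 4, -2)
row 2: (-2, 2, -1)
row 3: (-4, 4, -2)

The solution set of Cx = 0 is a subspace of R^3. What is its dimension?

2

Row reduce to echelon form.
R2 ← R2 − (1/2)·R1: [0, 0, 0]
R3 ← R3 − R1: [0, 0, 0]
1 nonzero row, so rank(C) = 1.
C has 3 columns; by rank–nullity, nullity = 3 − 1 = 2.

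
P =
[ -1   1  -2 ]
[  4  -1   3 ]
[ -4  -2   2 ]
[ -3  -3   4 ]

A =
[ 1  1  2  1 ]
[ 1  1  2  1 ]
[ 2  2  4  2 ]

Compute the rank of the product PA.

1

First compute PA:
[[ -4,  -4,  -8,  -4],
 [  9,   9,  18,   9],
 [ -2,  -2,  -4,  -2],
 [  2,   2,   4,   2]]
Now row reduce the product.
R2 ← R2 + (9/4)·R1: [0, 0, 0, 0]
R3 ← R3 − (1/2)·R1: [0, 0, 0, 0]
R4 ← R4 + (1/2)·R1: [0, 0, 0, 0]
1 nonzero row, so rank(PA) = 1.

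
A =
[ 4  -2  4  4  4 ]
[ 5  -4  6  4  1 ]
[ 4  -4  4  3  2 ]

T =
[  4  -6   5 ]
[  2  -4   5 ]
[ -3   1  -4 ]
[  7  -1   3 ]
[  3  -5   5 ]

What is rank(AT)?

First compute AT:
[[ 40, -36,  26],
 [ 25, -17,  -2],
 [ 23, -17,   3]]
Now row reduce the product.
R2 ← R2 − (5/8)·R1: [0, 11/2, -73/4]
R3 ← R3 − (23/40)·R1: [0, 37/10, -239/20]
R3 ← R3 − (37/55)·R2: [0, 0, 18/55]
3 nonzero rows, so rank(AT) = 3.

3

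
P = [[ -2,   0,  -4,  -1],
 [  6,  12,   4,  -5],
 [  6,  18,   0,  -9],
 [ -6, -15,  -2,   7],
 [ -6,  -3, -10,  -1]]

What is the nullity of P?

2

Row reduce to echelon form.
R2 ← R2 + (3)·R1: [0, 12, -8, -8]
R3 ← R3 + (3)·R1: [0, 18, -12, -12]
R4 ← R4 − (3)·R1: [0, -15, 10, 10]
R5 ← R5 − (3)·R1: [0, -3, 2, 2]
R3 ← R3 − (3/2)·R2: [0, 0, 0, 0]
R4 ← R4 + (5/4)·R2: [0, 0, 0, 0]
R5 ← R5 + (1/4)·R2: [0, 0, 0, 0]
2 nonzero rows, so rank(P) = 2.
P has 4 columns; by rank–nullity, nullity = 4 − 2 = 2.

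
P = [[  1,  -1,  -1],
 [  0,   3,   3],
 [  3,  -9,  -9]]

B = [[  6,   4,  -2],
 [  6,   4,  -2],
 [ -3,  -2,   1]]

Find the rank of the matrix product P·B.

1

First compute PB:
[[  3,   2,  -1],
 [  9,   6,  -3],
 [ -9,  -6,   3]]
Now row reduce the product.
R2 ← R2 − (3)·R1: [0, 0, 0]
R3 ← R3 + (3)·R1: [0, 0, 0]
1 nonzero row, so rank(PB) = 1.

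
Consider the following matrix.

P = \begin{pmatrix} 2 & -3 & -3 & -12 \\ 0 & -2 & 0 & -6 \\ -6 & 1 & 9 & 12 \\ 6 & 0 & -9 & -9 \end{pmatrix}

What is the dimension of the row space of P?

2

Row reduce to echelon form.
R3 ← R3 + (3)·R1: [0, -8, 0, -24]
R4 ← R4 − (3)·R1: [0, 9, 0, 27]
R3 ← R3 − (4)·R2: [0, 0, 0, 0]
R4 ← R4 + (9/2)·R2: [0, 0, 0, 0]
Echelon form has 2 nonzero rows, so rank(P) = 2.
The row space has dimension equal to the rank: 2.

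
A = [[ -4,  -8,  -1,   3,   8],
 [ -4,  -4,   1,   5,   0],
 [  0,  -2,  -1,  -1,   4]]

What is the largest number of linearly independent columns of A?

2

Row reduce to echelon form.
R2 ← R2 − R1: [0, 4, 2, 2, -8]
R3 ← R3 + (1/2)·R2: [0, 0, 0, 0, 0]
Echelon form has 2 nonzero rows, so rank(A) = 2.
The rank gives the maximum number of linearly independent columns: 2.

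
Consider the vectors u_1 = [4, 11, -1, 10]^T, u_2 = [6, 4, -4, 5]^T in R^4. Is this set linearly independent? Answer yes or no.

yes

Form the matrix with these vectors as rows and row reduce.
R2 ← R2 − (3/2)·R1: [0, -25/2, -5/2, -10]
2 nonzero rows, so the 2 vectors span a space of dimension 2.
Since 2 = 2, the vectors are linearly independent.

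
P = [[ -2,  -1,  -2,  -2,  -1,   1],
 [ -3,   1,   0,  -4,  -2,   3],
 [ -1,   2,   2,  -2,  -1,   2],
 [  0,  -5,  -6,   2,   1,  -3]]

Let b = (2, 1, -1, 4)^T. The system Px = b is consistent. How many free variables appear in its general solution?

4

Row reduce the augmented matrix [P | b].
R2 ← R2 − (3/2)·R1: [0, 5/2, 3, -1, -1/2, 3/2, -2]
R3 ← R3 − (1/2)·R1: [0, 5/2, 3, -1, -1/2, 3/2, -2]
R3 ← R3 − R2: [0, 0, 0, 0, 0, 0, 0]
R4 ← R4 + (2)·R2: [0, 0, 0, 0, 0, 0, 0]
The echelon form has 2 nonzero rows, and every pivot lies in the first 6 columns, so rank(P) = rank([P|b]) = 2.
The system is consistent.
Free variables = (unknowns) − (rank) = 6 − 2 = 4.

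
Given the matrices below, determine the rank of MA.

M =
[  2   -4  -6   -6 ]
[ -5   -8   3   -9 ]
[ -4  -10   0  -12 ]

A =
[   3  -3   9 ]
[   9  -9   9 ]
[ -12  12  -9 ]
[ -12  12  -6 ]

First compute MA:
[[114, -114,  72],
 [-15,  15, -90],
 [ 42, -42, -54]]
Now row reduce the product.
R2 ← R2 + (5/38)·R1: [0, 0, -1530/19]
R3 ← R3 − (7/19)·R1: [0, 0, -1530/19]
R3 ← R3 − R2: [0, 0, 0]
2 nonzero rows, so rank(MA) = 2.

2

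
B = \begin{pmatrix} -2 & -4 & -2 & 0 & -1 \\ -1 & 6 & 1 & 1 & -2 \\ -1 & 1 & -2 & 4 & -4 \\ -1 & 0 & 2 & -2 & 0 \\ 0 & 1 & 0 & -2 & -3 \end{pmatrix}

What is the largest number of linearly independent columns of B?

5

Row reduce to echelon form.
R2 ← R2 − (1/2)·R1: [0, 8, 2, 1, -3/2]
R3 ← R3 − (1/2)·R1: [0, 3, -1, 4, -7/2]
R4 ← R4 − (1/2)·R1: [0, 2, 3, -2, 1/2]
R3 ← R3 − (3/8)·R2: [0, 0, -7/4, 29/8, -47/16]
R4 ← R4 − (1/4)·R2: [0, 0, 5/2, -9/4, 7/8]
R5 ← R5 − (1/8)·R2: [0, 0, -1/4, -17/8, -45/16]
R4 ← R4 + (10/7)·R3: [0, 0, 0, 41/14, -93/28]
R5 ← R5 − (1/7)·R3: [0, 0, 0, -37/14, -67/28]
R5 ← R5 + (37/41)·R4: [0, 0, 0, 0, -221/41]
Echelon form has 5 nonzero rows, so rank(B) = 5.
The rank gives the maximum number of linearly independent columns: 5.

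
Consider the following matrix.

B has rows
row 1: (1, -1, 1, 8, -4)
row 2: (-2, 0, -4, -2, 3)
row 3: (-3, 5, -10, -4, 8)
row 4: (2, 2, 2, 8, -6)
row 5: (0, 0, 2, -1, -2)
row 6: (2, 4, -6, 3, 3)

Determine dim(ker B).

Row reduce to echelon form.
R2 ← R2 + (2)·R1: [0, -2, -2, 14, -5]
R3 ← R3 + (3)·R1: [0, 2, -7, 20, -4]
R4 ← R4 − (2)·R1: [0, 4, 0, -8, 2]
R6 ← R6 − (2)·R1: [0, 6, -8, -13, 11]
R3 ← R3 + R2: [0, 0, -9, 34, -9]
R4 ← R4 + (2)·R2: [0, 0, -4, 20, -8]
R6 ← R6 + (3)·R2: [0, 0, -14, 29, -4]
R4 ← R4 − (4/9)·R3: [0, 0, 0, 44/9, -4]
R5 ← R5 + (2/9)·R3: [0, 0, 0, 59/9, -4]
R6 ← R6 − (14/9)·R3: [0, 0, 0, -215/9, 10]
R5 ← R5 − (59/44)·R4: [0, 0, 0, 0, 15/11]
R6 ← R6 + (215/44)·R4: [0, 0, 0, 0, -105/11]
R6 ← R6 + (7)·R5: [0, 0, 0, 0, 0]
5 nonzero rows, so rank(B) = 5.
B has 5 columns; by rank–nullity, nullity = 5 − 5 = 0.

0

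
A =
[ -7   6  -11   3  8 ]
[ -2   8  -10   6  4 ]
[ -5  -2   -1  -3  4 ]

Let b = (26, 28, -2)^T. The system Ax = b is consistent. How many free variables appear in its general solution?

3

Row reduce the augmented matrix [A | b].
R2 ← R2 − (2/7)·R1: [0, 44/7, -48/7, 36/7, 12/7, 144/7]
R3 ← R3 − (5/7)·R1: [0, -44/7, 48/7, -36/7, -12/7, -144/7]
R3 ← R3 + R2: [0, 0, 0, 0, 0, 0]
The echelon form has 2 nonzero rows, and every pivot lies in the first 5 columns, so rank(A) = rank([A|b]) = 2.
The system is consistent.
Free variables = (unknowns) − (rank) = 5 − 2 = 3.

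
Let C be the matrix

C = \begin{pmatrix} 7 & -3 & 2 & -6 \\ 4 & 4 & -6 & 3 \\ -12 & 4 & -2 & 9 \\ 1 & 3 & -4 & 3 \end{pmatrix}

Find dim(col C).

2

Row reduce to echelon form.
R2 ← R2 − (4/7)·R1: [0, 40/7, -50/7, 45/7]
R3 ← R3 + (12/7)·R1: [0, -8/7, 10/7, -9/7]
R4 ← R4 − (1/7)·R1: [0, 24/7, -30/7, 27/7]
R3 ← R3 + (1/5)·R2: [0, 0, 0, 0]
R4 ← R4 − (3/5)·R2: [0, 0, 0, 0]
Echelon form has 2 nonzero rows, so rank(C) = 2.
The column space has dimension equal to the rank: 2.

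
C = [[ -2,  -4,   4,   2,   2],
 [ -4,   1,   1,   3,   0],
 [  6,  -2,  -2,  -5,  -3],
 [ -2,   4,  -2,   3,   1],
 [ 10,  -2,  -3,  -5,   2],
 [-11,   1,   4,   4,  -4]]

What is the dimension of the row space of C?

Row reduce to echelon form.
R2 ← R2 − (2)·R1: [0, 9, -7, -1, -4]
R3 ← R3 + (3)·R1: [0, -14, 10, 1, 3]
R4 ← R4 − R1: [0, 8, -6, 1, -1]
R5 ← R5 + (5)·R1: [0, -22, 17, 5, 12]
R6 ← R6 − (11/2)·R1: [0, 23, -18, -7, -15]
R3 ← R3 + (14/9)·R2: [0, 0, -8/9, -5/9, -29/9]
R4 ← R4 − (8/9)·R2: [0, 0, 2/9, 17/9, 23/9]
R5 ← R5 + (22/9)·R2: [0, 0, -1/9, 23/9, 20/9]
R6 ← R6 − (23/9)·R2: [0, 0, -1/9, -40/9, -43/9]
R4 ← R4 + (1/4)·R3: [0, 0, 0, 7/4, 7/4]
R5 ← R5 − (1/8)·R3: [0, 0, 0, 21/8, 21/8]
R6 ← R6 − (1/8)·R3: [0, 0, 0, -35/8, -35/8]
R5 ← R5 − (3/2)·R4: [0, 0, 0, 0, 0]
R6 ← R6 + (5/2)·R4: [0, 0, 0, 0, 0]
Echelon form has 4 nonzero rows, so rank(C) = 4.
The row space has dimension equal to the rank: 4.

4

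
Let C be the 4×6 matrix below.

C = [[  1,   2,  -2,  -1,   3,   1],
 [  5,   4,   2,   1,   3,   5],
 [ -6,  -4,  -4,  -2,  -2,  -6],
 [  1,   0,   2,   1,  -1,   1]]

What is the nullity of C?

4

Row reduce to echelon form.
R2 ← R2 − (5)·R1: [0, -6, 12, 6, -12, 0]
R3 ← R3 + (6)·R1: [0, 8, -16, -8, 16, 0]
R4 ← R4 − R1: [0, -2, 4, 2, -4, 0]
R3 ← R3 + (4/3)·R2: [0, 0, 0, 0, 0, 0]
R4 ← R4 − (1/3)·R2: [0, 0, 0, 0, 0, 0]
2 nonzero rows, so rank(C) = 2.
C has 6 columns; by rank–nullity, nullity = 6 − 2 = 4.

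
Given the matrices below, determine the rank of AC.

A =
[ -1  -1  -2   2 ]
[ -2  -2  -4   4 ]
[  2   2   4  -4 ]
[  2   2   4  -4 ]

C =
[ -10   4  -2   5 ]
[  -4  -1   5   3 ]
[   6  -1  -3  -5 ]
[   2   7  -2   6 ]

First compute AC:
[[  6,  13,  -1,  14],
 [ 12,  26,  -2,  28],
 [-12, -26,   2, -28],
 [-12, -26,   2, -28]]
Now row reduce the product.
R2 ← R2 − (2)·R1: [0, 0, 0, 0]
R3 ← R3 + (2)·R1: [0, 0, 0, 0]
R4 ← R4 + (2)·R1: [0, 0, 0, 0]
1 nonzero row, so rank(AC) = 1.

1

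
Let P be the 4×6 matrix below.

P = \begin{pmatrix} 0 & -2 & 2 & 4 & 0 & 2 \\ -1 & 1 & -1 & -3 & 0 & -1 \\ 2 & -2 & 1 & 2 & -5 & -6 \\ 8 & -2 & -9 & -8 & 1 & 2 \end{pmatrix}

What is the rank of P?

Row reduce to echelon form.
Swap R1 ↔ R2
R3 ← R3 + (2)·R1: [0, 0, -1, -4, -5, -8]
R4 ← R4 + (8)·R1: [0, 6, -17, -32, 1, -6]
R4 ← R4 + (3)·R2: [0, 0, -11, -20, 1, 0]
R4 ← R4 − (11)·R3: [0, 0, 0, 24, 56, 88]
Echelon form has 4 nonzero rows, so rank(P) = 4.

4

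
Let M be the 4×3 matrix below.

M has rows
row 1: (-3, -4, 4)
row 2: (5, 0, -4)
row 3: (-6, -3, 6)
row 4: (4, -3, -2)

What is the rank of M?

Row reduce to echelon form.
R2 ← R2 + (5/3)·R1: [0, -20/3, 8/3]
R3 ← R3 − (2)·R1: [0, 5, -2]
R4 ← R4 + (4/3)·R1: [0, -25/3, 10/3]
R3 ← R3 + (3/4)·R2: [0, 0, 0]
R4 ← R4 − (5/4)·R2: [0, 0, 0]
Echelon form has 2 nonzero rows, so rank(M) = 2.

2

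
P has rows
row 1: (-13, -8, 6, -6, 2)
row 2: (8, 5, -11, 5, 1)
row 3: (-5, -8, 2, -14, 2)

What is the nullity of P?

2

Row reduce to echelon form.
R2 ← R2 + (8/13)·R1: [0, 1/13, -95/13, 17/13, 29/13]
R3 ← R3 − (5/13)·R1: [0, -64/13, -4/13, -152/13, 16/13]
R3 ← R3 + (64)·R2: [0, 0, -468, 72, 144]
3 nonzero rows, so rank(P) = 3.
P has 5 columns; by rank–nullity, nullity = 5 − 3 = 2.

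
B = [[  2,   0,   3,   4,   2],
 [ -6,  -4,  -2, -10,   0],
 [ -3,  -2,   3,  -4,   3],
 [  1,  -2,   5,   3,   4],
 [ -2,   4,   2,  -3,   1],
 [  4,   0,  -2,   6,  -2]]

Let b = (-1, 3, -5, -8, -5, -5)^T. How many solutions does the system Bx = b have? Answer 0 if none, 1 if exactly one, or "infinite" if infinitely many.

0

Row reduce the augmented matrix [B | b].
R2 ← R2 + (3)·R1: [0, -4, 7, 2, 6, 0]
R3 ← R3 + (3/2)·R1: [0, -2, 15/2, 2, 6, -13/2]
R4 ← R4 − (1/2)·R1: [0, -2, 7/2, 1, 3, -15/2]
R5 ← R5 + R1: [0, 4, 5, 1, 3, -6]
R6 ← R6 − (2)·R1: [0, 0, -8, -2, -6, -3]
R3 ← R3 − (1/2)·R2: [0, 0, 4, 1, 3, -13/2]
R4 ← R4 − (1/2)·R2: [0, 0, 0, 0, 0, -15/2]
R5 ← R5 + R2: [0, 0, 12, 3, 9, -6]
R5 ← R5 − (3)·R3: [0, 0, 0, 0, 0, 27/2]
R6 ← R6 + (2)·R3: [0, 0, 0, 0, 0, -16]
R5 ← R5 + (9/5)·R4: [0, 0, 0, 0, 0, 0]
R6 ← R6 − (32/15)·R4: [0, 0, 0, 0, 0, 0]
The echelon form has 4 nonzero rows; the last pivot sits in the augmented column, so rank(B) = 3 but rank([B|b]) = 4.
Since the ranks differ, the system is inconsistent.
It has no solutions.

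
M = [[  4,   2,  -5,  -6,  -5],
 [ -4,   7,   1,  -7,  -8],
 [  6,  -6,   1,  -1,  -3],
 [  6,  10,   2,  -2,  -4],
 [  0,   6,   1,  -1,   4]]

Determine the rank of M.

Row reduce to echelon form.
R2 ← R2 + R1: [0, 9, -4, -13, -13]
R3 ← R3 − (3/2)·R1: [0, -9, 17/2, 8, 9/2]
R4 ← R4 − (3/2)·R1: [0, 7, 19/2, 7, 7/2]
R3 ← R3 + R2: [0, 0, 9/2, -5, -17/2]
R4 ← R4 − (7/9)·R2: [0, 0, 227/18, 154/9, 245/18]
R5 ← R5 − (2/3)·R2: [0, 0, 11/3, 23/3, 38/3]
R4 ← R4 − (227/81)·R3: [0, 0, 0, 2521/81, 3032/81]
R5 ← R5 − (22/27)·R3: [0, 0, 0, 317/27, 529/27]
R5 ← R5 − (951/2521)·R4: [0, 0, 0, 0, 13795/2521]
Echelon form has 5 nonzero rows, so rank(M) = 5.

5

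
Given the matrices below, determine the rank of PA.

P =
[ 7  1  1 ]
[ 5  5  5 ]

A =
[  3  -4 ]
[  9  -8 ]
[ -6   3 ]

2

First compute PA:
[[ 24, -33],
 [ 30, -45]]
Now row reduce the product.
R2 ← R2 − (5/4)·R1: [0, -15/4]
2 nonzero rows, so rank(PA) = 2.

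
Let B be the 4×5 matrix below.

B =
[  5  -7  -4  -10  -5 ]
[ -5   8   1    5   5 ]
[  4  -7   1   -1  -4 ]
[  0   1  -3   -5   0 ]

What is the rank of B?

Row reduce to echelon form.
R2 ← R2 + R1: [0, 1, -3, -5, 0]
R3 ← R3 − (4/5)·R1: [0, -7/5, 21/5, 7, 0]
R3 ← R3 + (7/5)·R2: [0, 0, 0, 0, 0]
R4 ← R4 − R2: [0, 0, 0, 0, 0]
Echelon form has 2 nonzero rows, so rank(B) = 2.

2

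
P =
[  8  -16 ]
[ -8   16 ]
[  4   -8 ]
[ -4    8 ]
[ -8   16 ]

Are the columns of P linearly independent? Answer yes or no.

Row reduce P to echelon form.
R2 ← R2 + R1: [0, 0]
R3 ← R3 − (1/2)·R1: [0, 0]
R4 ← R4 + (1/2)·R1: [0, 0]
R5 ← R5 + R1: [0, 0]
1 pivot among 2 columns.
Only 1 < 2 pivot columns, so the columns are linearly dependent.

no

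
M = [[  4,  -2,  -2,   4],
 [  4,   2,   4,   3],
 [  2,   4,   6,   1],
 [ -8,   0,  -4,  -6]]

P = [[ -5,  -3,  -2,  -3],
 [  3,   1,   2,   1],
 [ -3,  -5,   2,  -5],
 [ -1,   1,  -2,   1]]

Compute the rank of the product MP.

First compute MP:
[[-24,   0, -24,   0],
 [-29, -27,  -2, -27],
 [-17, -31,  14, -31],
 [ 58,  38,  20,  38]]
Now row reduce the product.
R2 ← R2 − (29/24)·R1: [0, -27, 27, -27]
R3 ← R3 − (17/24)·R1: [0, -31, 31, -31]
R4 ← R4 + (29/12)·R1: [0, 38, -38, 38]
R3 ← R3 − (31/27)·R2: [0, 0, 0, 0]
R4 ← R4 + (38/27)·R2: [0, 0, 0, 0]
2 nonzero rows, so rank(MP) = 2.

2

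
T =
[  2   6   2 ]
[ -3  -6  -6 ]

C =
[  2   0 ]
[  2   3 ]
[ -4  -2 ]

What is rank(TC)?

2

First compute TC:
[[  8,  14],
 [  6,  -6]]
Now row reduce the product.
R2 ← R2 − (3/4)·R1: [0, -33/2]
2 nonzero rows, so rank(TC) = 2.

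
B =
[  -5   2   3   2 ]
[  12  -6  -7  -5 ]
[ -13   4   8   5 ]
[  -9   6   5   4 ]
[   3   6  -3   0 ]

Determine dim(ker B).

Row reduce to echelon form.
R2 ← R2 + (12/5)·R1: [0, -6/5, 1/5, -1/5]
R3 ← R3 − (13/5)·R1: [0, -6/5, 1/5, -1/5]
R4 ← R4 − (9/5)·R1: [0, 12/5, -2/5, 2/5]
R5 ← R5 + (3/5)·R1: [0, 36/5, -6/5, 6/5]
R3 ← R3 − R2: [0, 0, 0, 0]
R4 ← R4 + (2)·R2: [0, 0, 0, 0]
R5 ← R5 + (6)·R2: [0, 0, 0, 0]
2 nonzero rows, so rank(B) = 2.
B has 4 columns; by rank–nullity, nullity = 4 − 2 = 2.

2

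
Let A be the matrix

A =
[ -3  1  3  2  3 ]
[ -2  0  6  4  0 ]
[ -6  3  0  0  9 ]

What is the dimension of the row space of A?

Row reduce to echelon form.
R2 ← R2 − (2/3)·R1: [0, -2/3, 4, 8/3, -2]
R3 ← R3 − (2)·R1: [0, 1, -6, -4, 3]
R3 ← R3 + (3/2)·R2: [0, 0, 0, 0, 0]
Echelon form has 2 nonzero rows, so rank(A) = 2.
The row space has dimension equal to the rank: 2.

2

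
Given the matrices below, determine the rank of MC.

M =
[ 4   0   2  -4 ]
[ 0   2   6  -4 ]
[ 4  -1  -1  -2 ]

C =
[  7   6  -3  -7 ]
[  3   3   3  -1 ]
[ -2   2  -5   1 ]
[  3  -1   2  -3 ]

2

First compute MC:
[[ 12,  32, -30, -14],
 [-18,  22, -32,  16],
 [ 21,  21, -14, -22]]
Now row reduce the product.
R2 ← R2 + (3/2)·R1: [0, 70, -77, -5]
R3 ← R3 − (7/4)·R1: [0, -35, 77/2, 5/2]
R3 ← R3 + (1/2)·R2: [0, 0, 0, 0]
2 nonzero rows, so rank(MC) = 2.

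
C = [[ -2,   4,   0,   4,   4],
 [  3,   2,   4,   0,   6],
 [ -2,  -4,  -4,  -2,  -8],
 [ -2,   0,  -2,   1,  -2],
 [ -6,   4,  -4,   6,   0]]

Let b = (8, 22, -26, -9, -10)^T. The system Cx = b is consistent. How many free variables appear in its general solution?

Row reduce the augmented matrix [C | b].
R2 ← R2 + (3/2)·R1: [0, 8, 4, 6, 12, 34]
R3 ← R3 − R1: [0, -8, -4, -6, -12, -34]
R4 ← R4 − R1: [0, -4, -2, -3, -6, -17]
R5 ← R5 − (3)·R1: [0, -8, -4, -6, -12, -34]
R3 ← R3 + R2: [0, 0, 0, 0, 0, 0]
R4 ← R4 + (1/2)·R2: [0, 0, 0, 0, 0, 0]
R5 ← R5 + R2: [0, 0, 0, 0, 0, 0]
The echelon form has 2 nonzero rows, and every pivot lies in the first 5 columns, so rank(C) = rank([C|b]) = 2.
The system is consistent.
Free variables = (unknowns) − (rank) = 5 − 2 = 3.

3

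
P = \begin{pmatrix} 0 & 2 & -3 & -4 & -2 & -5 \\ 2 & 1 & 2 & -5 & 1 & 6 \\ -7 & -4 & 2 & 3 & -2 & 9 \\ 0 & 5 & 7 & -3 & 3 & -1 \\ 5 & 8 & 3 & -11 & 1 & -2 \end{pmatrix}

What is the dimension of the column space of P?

5

Row reduce to echelon form.
Swap R1 ↔ R2
R3 ← R3 + (7/2)·R1: [0, -1/2, 9, -29/2, 3/2, 30]
R5 ← R5 − (5/2)·R1: [0, 11/2, -2, 3/2, -3/2, -17]
R3 ← R3 + (1/4)·R2: [0, 0, 33/4, -31/2, 1, 115/4]
R4 ← R4 − (5/2)·R2: [0, 0, 29/2, 7, 8, 23/2]
R5 ← R5 − (11/4)·R2: [0, 0, 25/4, 25/2, 4, -13/4]
R4 ← R4 − (58/33)·R3: [0, 0, 0, 1130/33, 206/33, -1288/33]
R5 ← R5 − (25/33)·R3: [0, 0, 0, 800/33, 107/33, -826/33]
R5 ← R5 − (80/113)·R4: [0, 0, 0, 0, -133/113, 294/113]
Echelon form has 5 nonzero rows, so rank(P) = 5.
The column space has dimension equal to the rank: 5.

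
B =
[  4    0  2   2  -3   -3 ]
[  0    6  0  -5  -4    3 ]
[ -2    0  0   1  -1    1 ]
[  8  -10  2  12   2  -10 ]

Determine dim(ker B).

Row reduce to echelon form.
R3 ← R3 + (1/2)·R1: [0, 0, 1, 2, -5/2, -1/2]
R4 ← R4 − (2)·R1: [0, -10, -2, 8, 8, -4]
R4 ← R4 + (5/3)·R2: [0, 0, -2, -1/3, 4/3, 1]
R4 ← R4 + (2)·R3: [0, 0, 0, 11/3, -11/3, 0]
4 nonzero rows, so rank(B) = 4.
B has 6 columns; by rank–nullity, nullity = 6 − 4 = 2.

2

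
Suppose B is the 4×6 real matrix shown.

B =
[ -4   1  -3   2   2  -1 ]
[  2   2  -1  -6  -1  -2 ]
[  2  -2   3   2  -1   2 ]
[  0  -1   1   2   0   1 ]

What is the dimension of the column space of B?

2

Row reduce to echelon form.
R2 ← R2 + (1/2)·R1: [0, 5/2, -5/2, -5, 0, -5/2]
R3 ← R3 + (1/2)·R1: [0, -3/2, 3/2, 3, 0, 3/2]
R3 ← R3 + (3/5)·R2: [0, 0, 0, 0, 0, 0]
R4 ← R4 + (2/5)·R2: [0, 0, 0, 0, 0, 0]
Echelon form has 2 nonzero rows, so rank(B) = 2.
The column space has dimension equal to the rank: 2.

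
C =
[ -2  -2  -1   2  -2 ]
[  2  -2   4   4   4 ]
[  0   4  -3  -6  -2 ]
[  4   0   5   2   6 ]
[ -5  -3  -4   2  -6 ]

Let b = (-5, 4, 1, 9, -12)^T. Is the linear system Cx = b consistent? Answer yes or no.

yes

Row reduce the augmented matrix [C | b].
R2 ← R2 + R1: [0, -4, 3, 6, 2, -1]
R4 ← R4 + (2)·R1: [0, -4, 3, 6, 2, -1]
R5 ← R5 − (5/2)·R1: [0, 2, -3/2, -3, -1, 1/2]
R3 ← R3 + R2: [0, 0, 0, 0, 0, 0]
R4 ← R4 − R2: [0, 0, 0, 0, 0, 0]
R5 ← R5 + (1/2)·R2: [0, 0, 0, 0, 0, 0]
The echelon form has 2 nonzero rows, and every pivot lies in the first 5 columns, so rank(C) = rank([C|b]) = 2.
The system is consistent.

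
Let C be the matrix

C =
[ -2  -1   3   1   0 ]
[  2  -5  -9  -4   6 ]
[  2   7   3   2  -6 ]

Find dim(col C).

Row reduce to echelon form.
R2 ← R2 + R1: [0, -6, -6, -3, 6]
R3 ← R3 + R1: [0, 6, 6, 3, -6]
R3 ← R3 + R2: [0, 0, 0, 0, 0]
Echelon form has 2 nonzero rows, so rank(C) = 2.
The column space has dimension equal to the rank: 2.

2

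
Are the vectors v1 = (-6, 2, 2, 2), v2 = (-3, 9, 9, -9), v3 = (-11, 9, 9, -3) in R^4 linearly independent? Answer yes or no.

no

Form the matrix with these vectors as rows and row reduce.
R2 ← R2 − (1/2)·R1: [0, 8, 8, -10]
R3 ← R3 − (11/6)·R1: [0, 16/3, 16/3, -20/3]
R3 ← R3 − (2/3)·R2: [0, 0, 0, 0]
2 nonzero rows, so the 3 vectors span a space of dimension 2.
Since 2 < 3, the vectors are linearly dependent.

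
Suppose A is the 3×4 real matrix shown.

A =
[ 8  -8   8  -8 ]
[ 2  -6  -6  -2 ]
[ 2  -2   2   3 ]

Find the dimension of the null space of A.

Row reduce to echelon form.
R2 ← R2 − (1/4)·R1: [0, -4, -8, 0]
R3 ← R3 − (1/4)·R1: [0, 0, 0, 5]
3 nonzero rows, so rank(A) = 3.
A has 4 columns; by rank–nullity, nullity = 4 − 3 = 1.

1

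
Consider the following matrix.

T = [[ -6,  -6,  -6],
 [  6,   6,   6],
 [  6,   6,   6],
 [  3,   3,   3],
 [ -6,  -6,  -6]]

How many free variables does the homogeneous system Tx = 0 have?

Row reduce to echelon form.
R2 ← R2 + R1: [0, 0, 0]
R3 ← R3 + R1: [0, 0, 0]
R4 ← R4 + (1/2)·R1: [0, 0, 0]
R5 ← R5 − R1: [0, 0, 0]
1 nonzero row, so rank(T) = 1.
T has 3 columns; by rank–nullity, nullity = 3 − 1 = 2.

2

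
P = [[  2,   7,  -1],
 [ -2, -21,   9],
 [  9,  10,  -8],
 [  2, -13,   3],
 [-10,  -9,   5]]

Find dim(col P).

Row reduce to echelon form.
R2 ← R2 + R1: [0, -14, 8]
R3 ← R3 − (9/2)·R1: [0, -43/2, -7/2]
R4 ← R4 − R1: [0, -20, 4]
R5 ← R5 + (5)·R1: [0, 26, 0]
R3 ← R3 − (43/28)·R2: [0, 0, -221/14]
R4 ← R4 − (10/7)·R2: [0, 0, -52/7]
R5 ← R5 + (13/7)·R2: [0, 0, 104/7]
R4 ← R4 − (8/17)·R3: [0, 0, 0]
R5 ← R5 + (16/17)·R3: [0, 0, 0]
Echelon form has 3 nonzero rows, so rank(P) = 3.
The column space has dimension equal to the rank: 3.

3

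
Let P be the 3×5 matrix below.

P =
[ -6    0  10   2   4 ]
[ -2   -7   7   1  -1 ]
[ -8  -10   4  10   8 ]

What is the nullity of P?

Row reduce to echelon form.
R2 ← R2 − (1/3)·R1: [0, -7, 11/3, 1/3, -7/3]
R3 ← R3 − (4/3)·R1: [0, -10, -28/3, 22/3, 8/3]
R3 ← R3 − (10/7)·R2: [0, 0, -102/7, 48/7, 6]
3 nonzero rows, so rank(P) = 3.
P has 5 columns; by rank–nullity, nullity = 5 − 3 = 2.

2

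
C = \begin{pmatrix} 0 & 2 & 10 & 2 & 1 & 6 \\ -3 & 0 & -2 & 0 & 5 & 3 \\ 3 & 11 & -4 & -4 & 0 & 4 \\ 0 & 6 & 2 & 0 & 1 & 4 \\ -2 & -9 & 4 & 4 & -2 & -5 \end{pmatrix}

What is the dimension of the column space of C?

4

Row reduce to echelon form.
Swap R1 ↔ R2
R3 ← R3 + R1: [0, 11, -6, -4, 5, 7]
R5 ← R5 − (2/3)·R1: [0, -9, 16/3, 4, -16/3, -7]
R3 ← R3 − (11/2)·R2: [0, 0, -61, -15, -1/2, -26]
R4 ← R4 − (3)·R2: [0, 0, -28, -6, -2, -14]
R5 ← R5 + (9/2)·R2: [0, 0, 151/3, 13, -5/6, 20]
R4 ← R4 − (28/61)·R3: [0, 0, 0, 54/61, -108/61, -126/61]
R5 ← R5 + (151/183)·R3: [0, 0, 0, 38/61, -76/61, -266/183]
R5 ← R5 − (19/27)·R4: [0, 0, 0, 0, 0, 0]
Echelon form has 4 nonzero rows, so rank(C) = 4.
The column space has dimension equal to the rank: 4.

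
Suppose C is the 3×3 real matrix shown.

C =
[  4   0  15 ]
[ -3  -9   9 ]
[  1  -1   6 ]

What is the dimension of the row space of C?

2

Row reduce to echelon form.
R2 ← R2 + (3/4)·R1: [0, -9, 81/4]
R3 ← R3 − (1/4)·R1: [0, -1, 9/4]
R3 ← R3 − (1/9)·R2: [0, 0, 0]
Echelon form has 2 nonzero rows, so rank(C) = 2.
The row space has dimension equal to the rank: 2.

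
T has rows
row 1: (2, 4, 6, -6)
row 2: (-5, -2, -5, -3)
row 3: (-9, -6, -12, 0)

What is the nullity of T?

2

Row reduce to echelon form.
R2 ← R2 + (5/2)·R1: [0, 8, 10, -18]
R3 ← R3 + (9/2)·R1: [0, 12, 15, -27]
R3 ← R3 − (3/2)·R2: [0, 0, 0, 0]
2 nonzero rows, so rank(T) = 2.
T has 4 columns; by rank–nullity, nullity = 4 − 2 = 2.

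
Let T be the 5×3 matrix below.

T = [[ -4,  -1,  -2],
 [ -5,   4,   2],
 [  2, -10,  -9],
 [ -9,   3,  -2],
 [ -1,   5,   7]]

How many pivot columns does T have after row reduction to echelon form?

3

Row reduce to echelon form.
R2 ← R2 − (5/4)·R1: [0, 21/4, 9/2]
R3 ← R3 + (1/2)·R1: [0, -21/2, -10]
R4 ← R4 − (9/4)·R1: [0, 21/4, 5/2]
R5 ← R5 − (1/4)·R1: [0, 21/4, 15/2]
R3 ← R3 + (2)·R2: [0, 0, -1]
R4 ← R4 − R2: [0, 0, -2]
R5 ← R5 − R2: [0, 0, 3]
R4 ← R4 − (2)·R3: [0, 0, 0]
R5 ← R5 + (3)·R3: [0, 0, 0]
Echelon form has 3 nonzero rows, so rank(T) = 3.
Each nonzero row contributes one pivot column: 3 pivot columns.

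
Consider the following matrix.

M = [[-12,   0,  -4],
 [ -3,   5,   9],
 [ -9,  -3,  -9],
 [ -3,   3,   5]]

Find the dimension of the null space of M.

Row reduce to echelon form.
R2 ← R2 − (1/4)·R1: [0, 5, 10]
R3 ← R3 − (3/4)·R1: [0, -3, -6]
R4 ← R4 − (1/4)·R1: [0, 3, 6]
R3 ← R3 + (3/5)·R2: [0, 0, 0]
R4 ← R4 − (3/5)·R2: [0, 0, 0]
2 nonzero rows, so rank(M) = 2.
M has 3 columns; by rank–nullity, nullity = 3 − 2 = 1.

1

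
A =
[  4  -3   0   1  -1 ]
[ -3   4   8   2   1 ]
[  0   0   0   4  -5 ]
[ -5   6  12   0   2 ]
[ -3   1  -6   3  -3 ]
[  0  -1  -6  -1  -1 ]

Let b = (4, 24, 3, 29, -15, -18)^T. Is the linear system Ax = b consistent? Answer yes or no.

yes

Row reduce the augmented matrix [A | b].
R2 ← R2 + (3/4)·R1: [0, 7/4, 8, 11/4, 1/4, 27]
R4 ← R4 + (5/4)·R1: [0, 9/4, 12, 5/4, 3/4, 34]
R5 ← R5 + (3/4)·R1: [0, -5/4, -6, 15/4, -15/4, -12]
R4 ← R4 − (9/7)·R2: [0, 0, 12/7, -16/7, 3/7, -5/7]
R5 ← R5 + (5/7)·R2: [0, 0, -2/7, 40/7, -25/7, 51/7]
R6 ← R6 + (4/7)·R2: [0, 0, -10/7, 4/7, -6/7, -18/7]
Swap R3 ↔ R4
R5 ← R5 + (1/6)·R3: [0, 0, 0, 16/3, -7/2, 43/6]
R6 ← R6 + (5/6)·R3: [0, 0, 0, -4/3, -1/2, -19/6]
R5 ← R5 − (4/3)·R4: [0, 0, 0, 0, 19/6, 19/6]
R6 ← R6 + (1/3)·R4: [0, 0, 0, 0, -13/6, -13/6]
R6 ← R6 + (13/19)·R5: [0, 0, 0, 0, 0, 0]
The echelon form has 5 nonzero rows, and every pivot lies in the first 5 columns, so rank(A) = rank([A|b]) = 5.
The system is consistent.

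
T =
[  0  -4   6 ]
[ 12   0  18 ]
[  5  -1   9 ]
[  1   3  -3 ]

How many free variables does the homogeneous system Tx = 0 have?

Row reduce to echelon form.
Swap R1 ↔ R2
R3 ← R3 − (5/12)·R1: [0, -1, 3/2]
R4 ← R4 − (1/12)·R1: [0, 3, -9/2]
R3 ← R3 − (1/4)·R2: [0, 0, 0]
R4 ← R4 + (3/4)·R2: [0, 0, 0]
2 nonzero rows, so rank(T) = 2.
T has 3 columns; by rank–nullity, nullity = 3 − 2 = 1.

1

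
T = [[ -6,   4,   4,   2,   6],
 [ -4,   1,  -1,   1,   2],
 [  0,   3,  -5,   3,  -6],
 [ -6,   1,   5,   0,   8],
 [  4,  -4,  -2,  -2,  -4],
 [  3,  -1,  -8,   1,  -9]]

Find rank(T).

Row reduce to echelon form.
R2 ← R2 − (2/3)·R1: [0, -5/3, -11/3, -1/3, -2]
R4 ← R4 − R1: [0, -3, 1, -2, 2]
R5 ← R5 + (2/3)·R1: [0, -4/3, 2/3, -2/3, 0]
R6 ← R6 + (1/2)·R1: [0, 1, -6, 2, -6]
R3 ← R3 + (9/5)·R2: [0, 0, -58/5, 12/5, -48/5]
R4 ← R4 − (9/5)·R2: [0, 0, 38/5, -7/5, 28/5]
R5 ← R5 − (4/5)·R2: [0, 0, 18/5, -2/5, 8/5]
R6 ← R6 + (3/5)·R2: [0, 0, -41/5, 9/5, -36/5]
R4 ← R4 + (19/29)·R3: [0, 0, 0, 5/29, -20/29]
R5 ← R5 + (9/29)·R3: [0, 0, 0, 10/29, -40/29]
R6 ← R6 − (41/58)·R3: [0, 0, 0, 3/29, -12/29]
R5 ← R5 − (2)·R4: [0, 0, 0, 0, 0]
R6 ← R6 − (3/5)·R4: [0, 0, 0, 0, 0]
Echelon form has 4 nonzero rows, so rank(T) = 4.

4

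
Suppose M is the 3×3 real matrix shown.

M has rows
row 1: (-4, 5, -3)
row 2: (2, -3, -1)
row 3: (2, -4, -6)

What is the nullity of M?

1

Row reduce to echelon form.
R2 ← R2 + (1/2)·R1: [0, -1/2, -5/2]
R3 ← R3 + (1/2)·R1: [0, -3/2, -15/2]
R3 ← R3 − (3)·R2: [0, 0, 0]
2 nonzero rows, so rank(M) = 2.
M has 3 columns; by rank–nullity, nullity = 3 − 2 = 1.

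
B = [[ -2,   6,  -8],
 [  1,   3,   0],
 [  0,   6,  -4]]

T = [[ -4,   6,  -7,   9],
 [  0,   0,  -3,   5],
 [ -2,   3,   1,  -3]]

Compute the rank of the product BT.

2

First compute BT:
[[ 24, -36, -12,  36],
 [ -4,   6, -16,  24],
 [  8, -12, -22,  42]]
Now row reduce the product.
R2 ← R2 + (1/6)·R1: [0, 0, -18, 30]
R3 ← R3 − (1/3)·R1: [0, 0, -18, 30]
R3 ← R3 − R2: [0, 0, 0, 0]
2 nonzero rows, so rank(BT) = 2.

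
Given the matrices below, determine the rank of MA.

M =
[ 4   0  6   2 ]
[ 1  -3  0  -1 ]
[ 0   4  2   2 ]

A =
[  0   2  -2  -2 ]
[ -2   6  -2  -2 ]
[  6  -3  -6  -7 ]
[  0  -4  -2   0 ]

2

First compute MA:
[[ 36, -18, -48, -50],
 [  6, -12,   6,   4],
 [  4,  10, -24, -22]]
Now row reduce the product.
R2 ← R2 − (1/6)·R1: [0, -9, 14, 37/3]
R3 ← R3 − (1/9)·R1: [0, 12, -56/3, -148/9]
R3 ← R3 + (4/3)·R2: [0, 0, 0, 0]
2 nonzero rows, so rank(MA) = 2.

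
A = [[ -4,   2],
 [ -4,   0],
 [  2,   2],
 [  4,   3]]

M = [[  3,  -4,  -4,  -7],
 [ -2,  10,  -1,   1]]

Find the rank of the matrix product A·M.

2

First compute AM:
[[-16,  36,  14,  30],
 [-12,  16,  16,  28],
 [  2,  12, -10, -12],
 [  6,  14, -19, -25]]
Now row reduce the product.
R2 ← R2 − (3/4)·R1: [0, -11, 11/2, 11/2]
R3 ← R3 + (1/8)·R1: [0, 33/2, -33/4, -33/4]
R4 ← R4 + (3/8)·R1: [0, 55/2, -55/4, -55/4]
R3 ← R3 + (3/2)·R2: [0, 0, 0, 0]
R4 ← R4 + (5/2)·R2: [0, 0, 0, 0]
2 nonzero rows, so rank(AM) = 2.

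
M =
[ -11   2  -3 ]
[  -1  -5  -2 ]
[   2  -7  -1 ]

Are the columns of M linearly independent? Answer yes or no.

Row reduce M to echelon form.
R2 ← R2 − (1/11)·R1: [0, -57/11, -19/11]
R3 ← R3 + (2/11)·R1: [0, -73/11, -17/11]
R3 ← R3 − (73/57)·R2: [0, 0, 2/3]
3 pivots among 3 columns.
Every column is a pivot column, so the columns are linearly independent.

yes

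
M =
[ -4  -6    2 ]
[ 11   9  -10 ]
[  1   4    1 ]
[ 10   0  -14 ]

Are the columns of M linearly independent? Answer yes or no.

no

Row reduce M to echelon form.
R2 ← R2 + (11/4)·R1: [0, -15/2, -9/2]
R3 ← R3 + (1/4)·R1: [0, 5/2, 3/2]
R4 ← R4 + (5/2)·R1: [0, -15, -9]
R3 ← R3 + (1/3)·R2: [0, 0, 0]
R4 ← R4 − (2)·R2: [0, 0, 0]
2 pivots among 3 columns.
Only 2 < 3 pivot columns, so the columns are linearly dependent.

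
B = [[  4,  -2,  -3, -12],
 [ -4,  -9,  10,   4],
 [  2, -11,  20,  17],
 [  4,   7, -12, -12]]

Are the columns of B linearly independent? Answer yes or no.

Row reduce B to echelon form.
R2 ← R2 + R1: [0, -11, 7, -8]
R3 ← R3 − (1/2)·R1: [0, -10, 43/2, 23]
R4 ← R4 − R1: [0, 9, -9, 0]
R3 ← R3 − (10/11)·R2: [0, 0, 333/22, 333/11]
R4 ← R4 + (9/11)·R2: [0, 0, -36/11, -72/11]
R4 ← R4 + (8/37)·R3: [0, 0, 0, 0]
3 pivots among 4 columns.
Only 3 < 4 pivot columns, so the columns are linearly dependent.

no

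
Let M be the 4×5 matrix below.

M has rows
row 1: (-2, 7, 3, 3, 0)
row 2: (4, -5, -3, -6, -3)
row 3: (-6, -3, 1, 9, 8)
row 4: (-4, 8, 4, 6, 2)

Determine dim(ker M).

3

Row reduce to echelon form.
R2 ← R2 + (2)·R1: [0, 9, 3, 0, -3]
R3 ← R3 − (3)·R1: [0, -24, -8, 0, 8]
R4 ← R4 − (2)·R1: [0, -6, -2, 0, 2]
R3 ← R3 + (8/3)·R2: [0, 0, 0, 0, 0]
R4 ← R4 + (2/3)·R2: [0, 0, 0, 0, 0]
2 nonzero rows, so rank(M) = 2.
M has 5 columns; by rank–nullity, nullity = 5 − 2 = 3.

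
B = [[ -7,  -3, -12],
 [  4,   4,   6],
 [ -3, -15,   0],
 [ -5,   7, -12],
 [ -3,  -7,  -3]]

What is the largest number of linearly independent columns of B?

2

Row reduce to echelon form.
R2 ← R2 + (4/7)·R1: [0, 16/7, -6/7]
R3 ← R3 − (3/7)·R1: [0, -96/7, 36/7]
R4 ← R4 − (5/7)·R1: [0, 64/7, -24/7]
R5 ← R5 − (3/7)·R1: [0, -40/7, 15/7]
R3 ← R3 + (6)·R2: [0, 0, 0]
R4 ← R4 − (4)·R2: [0, 0, 0]
R5 ← R5 + (5/2)·R2: [0, 0, 0]
Echelon form has 2 nonzero rows, so rank(B) = 2.
The rank gives the maximum number of linearly independent columns: 2.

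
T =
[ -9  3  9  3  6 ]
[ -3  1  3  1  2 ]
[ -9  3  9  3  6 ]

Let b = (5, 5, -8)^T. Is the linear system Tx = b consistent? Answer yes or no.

no

Row reduce the augmented matrix [T | b].
R2 ← R2 − (1/3)·R1: [0, 0, 0, 0, 0, 10/3]
R3 ← R3 − R1: [0, 0, 0, 0, 0, -13]
R3 ← R3 + (39/10)·R2: [0, 0, 0, 0, 0, 0]
The echelon form has 2 nonzero rows; the last pivot sits in the augmented column, so rank(T) = 1 but rank([T|b]) = 2.
Since the ranks differ, the system is inconsistent.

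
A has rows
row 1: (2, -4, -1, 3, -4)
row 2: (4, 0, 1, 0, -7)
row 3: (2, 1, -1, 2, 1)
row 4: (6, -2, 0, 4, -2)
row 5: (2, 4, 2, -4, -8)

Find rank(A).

4

Row reduce to echelon form.
R2 ← R2 − (2)·R1: [0, 8, 3, -6, 1]
R3 ← R3 − R1: [0, 5, 0, -1, 5]
R4 ← R4 − (3)·R1: [0, 10, 3, -5, 10]
R5 ← R5 − R1: [0, 8, 3, -7, -4]
R3 ← R3 − (5/8)·R2: [0, 0, -15/8, 11/4, 35/8]
R4 ← R4 − (5/4)·R2: [0, 0, -3/4, 5/2, 35/4]
R5 ← R5 − R2: [0, 0, 0, -1, -5]
R4 ← R4 − (2/5)·R3: [0, 0, 0, 7/5, 7]
R5 ← R5 + (5/7)·R4: [0, 0, 0, 0, 0]
Echelon form has 4 nonzero rows, so rank(A) = 4.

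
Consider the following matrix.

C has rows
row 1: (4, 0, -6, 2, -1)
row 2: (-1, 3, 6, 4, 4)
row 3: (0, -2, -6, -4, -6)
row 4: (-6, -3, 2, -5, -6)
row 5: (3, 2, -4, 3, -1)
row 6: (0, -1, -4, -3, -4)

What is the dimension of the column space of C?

Row reduce to echelon form.
R2 ← R2 + (1/4)·R1: [0, 3, 9/2, 9/2, 15/4]
R4 ← R4 + (3/2)·R1: [0, -3, -7, -2, -15/2]
R5 ← R5 − (3/4)·R1: [0, 2, 1/2, 3/2, -1/4]
R3 ← R3 + (2/3)·R2: [0, 0, -3, -1, -7/2]
R4 ← R4 + R2: [0, 0, -5/2, 5/2, -15/4]
R5 ← R5 − (2/3)·R2: [0, 0, -5/2, -3/2, -11/4]
R6 ← R6 + (1/3)·R2: [0, 0, -5/2, -3/2, -11/4]
R4 ← R4 − (5/6)·R3: [0, 0, 0, 10/3, -5/6]
R5 ← R5 − (5/6)·R3: [0, 0, 0, -2/3, 1/6]
R6 ← R6 − (5/6)·R3: [0, 0, 0, -2/3, 1/6]
R5 ← R5 + (1/5)·R4: [0, 0, 0, 0, 0]
R6 ← R6 + (1/5)·R4: [0, 0, 0, 0, 0]
Echelon form has 4 nonzero rows, so rank(C) = 4.
The column space has dimension equal to the rank: 4.

4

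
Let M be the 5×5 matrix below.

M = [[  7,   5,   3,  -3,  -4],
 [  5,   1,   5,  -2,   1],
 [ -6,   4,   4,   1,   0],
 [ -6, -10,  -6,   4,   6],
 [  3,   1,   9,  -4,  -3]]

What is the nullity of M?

0

Row reduce to echelon form.
R2 ← R2 − (5/7)·R1: [0, -18/7, 20/7, 1/7, 27/7]
R3 ← R3 + (6/7)·R1: [0, 58/7, 46/7, -11/7, -24/7]
R4 ← R4 + (6/7)·R1: [0, -40/7, -24/7, 10/7, 18/7]
R5 ← R5 − (3/7)·R1: [0, -8/7, 54/7, -19/7, -9/7]
R3 ← R3 + (29/9)·R2: [0, 0, 142/9, -10/9, 9]
R4 ← R4 − (20/9)·R2: [0, 0, -88/9, 10/9, -6]
R5 ← R5 − (4/9)·R2: [0, 0, 58/9, -25/9, -3]
R4 ← R4 + (44/71)·R3: [0, 0, 0, 30/71, -30/71]
R5 ← R5 − (29/71)·R3: [0, 0, 0, -165/71, -474/71]
R5 ← R5 + (11/2)·R4: [0, 0, 0, 0, -9]
5 nonzero rows, so rank(M) = 5.
M has 5 columns; by rank–nullity, nullity = 5 − 5 = 0.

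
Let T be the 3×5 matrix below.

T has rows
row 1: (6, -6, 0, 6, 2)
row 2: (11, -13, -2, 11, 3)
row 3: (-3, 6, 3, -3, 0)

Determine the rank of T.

Row reduce to echelon form.
R2 ← R2 − (11/6)·R1: [0, -2, -2, 0, -2/3]
R3 ← R3 + (1/2)·R1: [0, 3, 3, 0, 1]
R3 ← R3 + (3/2)·R2: [0, 0, 0, 0, 0]
Echelon form has 2 nonzero rows, so rank(T) = 2.

2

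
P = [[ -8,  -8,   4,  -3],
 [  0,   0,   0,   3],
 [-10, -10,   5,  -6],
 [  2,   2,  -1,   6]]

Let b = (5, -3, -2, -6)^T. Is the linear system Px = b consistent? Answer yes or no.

no

Row reduce the augmented matrix [P | b].
R3 ← R3 − (5/4)·R1: [0, 0, 0, -9/4, -33/4]
R4 ← R4 + (1/4)·R1: [0, 0, 0, 21/4, -19/4]
R3 ← R3 + (3/4)·R2: [0, 0, 0, 0, -21/2]
R4 ← R4 − (7/4)·R2: [0, 0, 0, 0, 1/2]
R4 ← R4 + (1/21)·R3: [0, 0, 0, 0, 0]
The echelon form has 3 nonzero rows; the last pivot sits in the augmented column, so rank(P) = 2 but rank([P|b]) = 3.
Since the ranks differ, the system is inconsistent.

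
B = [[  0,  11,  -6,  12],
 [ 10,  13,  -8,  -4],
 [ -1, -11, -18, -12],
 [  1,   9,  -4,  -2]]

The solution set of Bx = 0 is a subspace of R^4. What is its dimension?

0

Row reduce to echelon form.
Swap R1 ↔ R2
R3 ← R3 + (1/10)·R1: [0, -97/10, -94/5, -62/5]
R4 ← R4 − (1/10)·R1: [0, 77/10, -16/5, -8/5]
R3 ← R3 + (97/110)·R2: [0, 0, -265/11, -20/11]
R4 ← R4 − (7/10)·R2: [0, 0, 1, -10]
R4 ← R4 + (11/265)·R3: [0, 0, 0, -534/53]
4 nonzero rows, so rank(B) = 4.
B has 4 columns; by rank–nullity, nullity = 4 − 4 = 0.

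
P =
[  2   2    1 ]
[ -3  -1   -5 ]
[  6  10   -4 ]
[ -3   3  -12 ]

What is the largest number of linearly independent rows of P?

2

Row reduce to echelon form.
R2 ← R2 + (3/2)·R1: [0, 2, -7/2]
R3 ← R3 − (3)·R1: [0, 4, -7]
R4 ← R4 + (3/2)·R1: [0, 6, -21/2]
R3 ← R3 − (2)·R2: [0, 0, 0]
R4 ← R4 − (3)·R2: [0, 0, 0]
Echelon form has 2 nonzero rows, so rank(P) = 2.
The rank gives the maximum number of linearly independent rows: 2.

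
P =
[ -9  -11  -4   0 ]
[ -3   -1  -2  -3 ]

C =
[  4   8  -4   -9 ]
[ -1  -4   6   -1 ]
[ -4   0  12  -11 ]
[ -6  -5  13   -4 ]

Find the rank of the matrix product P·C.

2

First compute PC:
[[ -9, -28, -78, 136],
 [ 15,  -5, -57,  62]]
Now row reduce the product.
R2 ← R2 + (5/3)·R1: [0, -155/3, -187, 866/3]
2 nonzero rows, so rank(PC) = 2.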